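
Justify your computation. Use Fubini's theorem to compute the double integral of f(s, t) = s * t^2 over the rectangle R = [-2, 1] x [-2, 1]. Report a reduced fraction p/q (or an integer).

f(s, t) is a tensor product of a function of s and a function of t, and both factors are bounded continuous (hence Lebesgue integrable) on the rectangle, so Fubini's theorem applies:
  integral_R f d(m x m) = (integral_a1^b1 s ds) * (integral_a2^b2 t^2 dt).
Inner integral in s: integral_{-2}^{1} s ds = (1^2 - (-2)^2)/2
  = -3/2.
Inner integral in t: integral_{-2}^{1} t^2 dt = (1^3 - (-2)^3)/3
  = 3.
Product: (-3/2) * (3) = -9/2.

-9/2


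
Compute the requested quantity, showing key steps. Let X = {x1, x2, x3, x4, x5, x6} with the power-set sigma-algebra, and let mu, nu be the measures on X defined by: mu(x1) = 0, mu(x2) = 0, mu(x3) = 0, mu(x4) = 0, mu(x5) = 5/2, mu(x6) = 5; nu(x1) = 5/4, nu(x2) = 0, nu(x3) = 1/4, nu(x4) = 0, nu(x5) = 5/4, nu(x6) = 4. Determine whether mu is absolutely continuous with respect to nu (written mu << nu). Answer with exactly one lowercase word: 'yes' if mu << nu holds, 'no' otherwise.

mu << nu means: every nu-null measurable set is also mu-null; equivalently, for every atom x, if nu({x}) = 0 then mu({x}) = 0.
Checking each atom:
  x1: nu = 5/4 > 0 -> no constraint.
  x2: nu = 0, mu = 0 -> consistent with mu << nu.
  x3: nu = 1/4 > 0 -> no constraint.
  x4: nu = 0, mu = 0 -> consistent with mu << nu.
  x5: nu = 5/4 > 0 -> no constraint.
  x6: nu = 4 > 0 -> no constraint.
No atom violates the condition. Therefore mu << nu.

yes


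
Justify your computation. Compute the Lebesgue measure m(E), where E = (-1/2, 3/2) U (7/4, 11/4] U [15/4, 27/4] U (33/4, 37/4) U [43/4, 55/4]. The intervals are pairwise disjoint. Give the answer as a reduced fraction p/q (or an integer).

For pairwise disjoint intervals, m(union_i I_i) = sum_i m(I_i),
and m is invariant under swapping open/closed endpoints (single points have measure 0).
So m(E) = sum_i (b_i - a_i).
  I_1 has length 3/2 - (-1/2) = 2.
  I_2 has length 11/4 - 7/4 = 1.
  I_3 has length 27/4 - 15/4 = 3.
  I_4 has length 37/4 - 33/4 = 1.
  I_5 has length 55/4 - 43/4 = 3.
Summing:
  m(E) = 2 + 1 + 3 + 1 + 3 = 10.

10


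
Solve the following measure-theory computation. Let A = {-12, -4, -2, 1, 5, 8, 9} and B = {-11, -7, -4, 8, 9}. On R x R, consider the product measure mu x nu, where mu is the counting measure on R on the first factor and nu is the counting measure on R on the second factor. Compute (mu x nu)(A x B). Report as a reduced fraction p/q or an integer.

For a measurable rectangle A x B, the product measure satisfies
  (mu x nu)(A x B) = mu(A) * nu(B).
  mu(A) = 7.
  nu(B) = 5.
  (mu x nu)(A x B) = 7 * 5 = 35.

35


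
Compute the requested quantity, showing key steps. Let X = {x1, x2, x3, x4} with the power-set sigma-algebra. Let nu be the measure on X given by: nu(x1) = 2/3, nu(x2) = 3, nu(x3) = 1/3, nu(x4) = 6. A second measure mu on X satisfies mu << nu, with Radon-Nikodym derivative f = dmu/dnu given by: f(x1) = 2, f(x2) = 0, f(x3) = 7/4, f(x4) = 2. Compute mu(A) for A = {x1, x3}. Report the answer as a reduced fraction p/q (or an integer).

By the defining property of the Radon-Nikodym derivative, for every measurable set A,
  mu(A) = integral_A f dnu.
Since nu is a discrete measure concentrated on the atoms of X, the integral over A reduces to the sum
  mu(A) = sum_{x in A} f(x) * nu({x}).
Computing each term:
  x1: f(x1) * nu(x1) = 2 * 2/3 = 4/3.
  x3: f(x3) * nu(x3) = 7/4 * 1/3 = 7/12.
Summing: mu(A) = 4/3 + 7/12 = 23/12.

23/12


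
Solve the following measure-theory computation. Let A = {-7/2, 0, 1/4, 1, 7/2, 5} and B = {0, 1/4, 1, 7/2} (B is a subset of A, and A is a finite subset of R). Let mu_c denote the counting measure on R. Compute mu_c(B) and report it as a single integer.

Counting measure assigns mu_c(E) = |E| (number of elements) when E is finite.
B has 4 element(s), so mu_c(B) = 4.

4


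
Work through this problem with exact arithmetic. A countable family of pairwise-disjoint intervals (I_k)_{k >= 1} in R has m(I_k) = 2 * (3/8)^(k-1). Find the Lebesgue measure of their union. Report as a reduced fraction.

By countable additivity of the Lebesgue measure on pairwise disjoint measurable sets,
  m(union_{k >= 1} I_k) = sum_{k >= 1} m(I_k) = sum_{k >= 1} a * r^(k-1),
  with a = 2 and r = 3/8.
Since 0 < r = 3/8 < 1, the geometric series converges:
  sum_{k >= 1} a * r^(k-1) = a / (1 - r).
  = 2 / (1 - 3/8)
  = 2 / (5/8)
  = 16/5.

16/5


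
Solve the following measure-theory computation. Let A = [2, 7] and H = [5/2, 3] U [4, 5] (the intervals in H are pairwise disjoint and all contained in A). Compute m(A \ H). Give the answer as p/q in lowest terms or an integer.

The ambient interval has length m(A) = 7 - 2 = 5.
Since the holes are disjoint and sit inside A, by finite additivity
  m(H) = sum_i (b_i - a_i), and m(A \ H) = m(A) - m(H).
Computing the hole measures:
  m(H_1) = 3 - 5/2 = 1/2.
  m(H_2) = 5 - 4 = 1.
Summed: m(H) = 1/2 + 1 = 3/2.
So m(A \ H) = 5 - 3/2 = 7/2.

7/2


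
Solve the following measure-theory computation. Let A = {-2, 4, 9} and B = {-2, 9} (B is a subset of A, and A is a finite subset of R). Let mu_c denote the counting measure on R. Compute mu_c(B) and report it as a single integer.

Counting measure assigns mu_c(E) = |E| (number of elements) when E is finite.
B has 2 element(s), so mu_c(B) = 2.

2


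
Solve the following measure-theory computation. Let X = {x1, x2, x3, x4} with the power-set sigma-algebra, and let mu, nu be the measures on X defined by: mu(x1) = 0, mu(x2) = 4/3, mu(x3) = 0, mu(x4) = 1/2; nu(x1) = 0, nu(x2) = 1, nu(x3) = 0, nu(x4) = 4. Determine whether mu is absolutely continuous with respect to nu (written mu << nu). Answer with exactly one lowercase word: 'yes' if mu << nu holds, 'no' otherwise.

mu << nu means: every nu-null measurable set is also mu-null; equivalently, for every atom x, if nu({x}) = 0 then mu({x}) = 0.
Checking each atom:
  x1: nu = 0, mu = 0 -> consistent with mu << nu.
  x2: nu = 1 > 0 -> no constraint.
  x3: nu = 0, mu = 0 -> consistent with mu << nu.
  x4: nu = 4 > 0 -> no constraint.
No atom violates the condition. Therefore mu << nu.

yes


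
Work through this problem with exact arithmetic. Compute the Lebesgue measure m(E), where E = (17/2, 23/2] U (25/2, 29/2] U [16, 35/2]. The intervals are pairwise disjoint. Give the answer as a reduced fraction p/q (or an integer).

For pairwise disjoint intervals, m(union_i I_i) = sum_i m(I_i),
and m is invariant under swapping open/closed endpoints (single points have measure 0).
So m(E) = sum_i (b_i - a_i).
  I_1 has length 23/2 - 17/2 = 3.
  I_2 has length 29/2 - 25/2 = 2.
  I_3 has length 35/2 - 16 = 3/2.
Summing:
  m(E) = 3 + 2 + 3/2 = 13/2.

13/2


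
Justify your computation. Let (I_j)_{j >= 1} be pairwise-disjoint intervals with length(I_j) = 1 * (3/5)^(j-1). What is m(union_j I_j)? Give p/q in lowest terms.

By countable additivity of the Lebesgue measure on pairwise disjoint measurable sets,
  m(union_{j >= 1} I_j) = sum_{j >= 1} m(I_j) = sum_{j >= 1} a * r^(j-1),
  with a = 1 and r = 3/5.
Since 0 < r = 3/5 < 1, the geometric series converges:
  sum_{j >= 1} a * r^(j-1) = a / (1 - r).
  = 1 / (1 - 3/5)
  = 1 / (2/5)
  = 5/2.

5/2


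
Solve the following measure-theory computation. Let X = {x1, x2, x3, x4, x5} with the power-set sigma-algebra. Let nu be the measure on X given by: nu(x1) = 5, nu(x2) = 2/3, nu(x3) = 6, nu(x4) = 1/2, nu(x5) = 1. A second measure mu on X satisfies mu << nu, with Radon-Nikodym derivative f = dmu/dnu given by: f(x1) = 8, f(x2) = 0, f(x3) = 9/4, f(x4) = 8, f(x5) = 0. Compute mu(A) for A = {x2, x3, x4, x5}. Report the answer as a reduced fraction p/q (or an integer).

By the defining property of the Radon-Nikodym derivative, for every measurable set A,
  mu(A) = integral_A f dnu.
Since nu is a discrete measure concentrated on the atoms of X, the integral over A reduces to the sum
  mu(A) = sum_{x in A} f(x) * nu({x}).
Computing each term:
  x2: f(x2) * nu(x2) = 0 * 2/3 = 0.
  x3: f(x3) * nu(x3) = 9/4 * 6 = 27/2.
  x4: f(x4) * nu(x4) = 8 * 1/2 = 4.
  x5: f(x5) * nu(x5) = 0 * 1 = 0.
Summing: mu(A) = 0 + 27/2 + 4 + 0 = 35/2.

35/2


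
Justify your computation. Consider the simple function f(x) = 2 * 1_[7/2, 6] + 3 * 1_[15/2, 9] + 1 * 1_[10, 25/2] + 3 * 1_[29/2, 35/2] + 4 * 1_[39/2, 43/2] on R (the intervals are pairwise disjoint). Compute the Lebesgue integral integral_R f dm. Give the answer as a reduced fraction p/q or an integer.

For a simple function f = sum_i c_i * 1_{A_i} with disjoint A_i,
  integral f dm = sum_i c_i * m(A_i).
Lengths of the A_i:
  m(A_1) = 6 - 7/2 = 5/2.
  m(A_2) = 9 - 15/2 = 3/2.
  m(A_3) = 25/2 - 10 = 5/2.
  m(A_4) = 35/2 - 29/2 = 3.
  m(A_5) = 43/2 - 39/2 = 2.
Contributions c_i * m(A_i):
  (2) * (5/2) = 5.
  (3) * (3/2) = 9/2.
  (1) * (5/2) = 5/2.
  (3) * (3) = 9.
  (4) * (2) = 8.
Total: 5 + 9/2 + 5/2 + 9 + 8 = 29.

29


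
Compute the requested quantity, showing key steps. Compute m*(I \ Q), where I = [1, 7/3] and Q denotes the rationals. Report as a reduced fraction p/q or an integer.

The interval I = [1, 7/3] has m(I) = 7/3 - 1 = 4/3 (endpoints are measure-zero, so open/closed/half-open agree). Write I = (I cap Q) u (I \ Q). The rationals in I are countable, so m*(I cap Q) = 0 (cover each rational by intervals whose total length is arbitrarily small). By countable subadditivity m*(I) <= m*(I cap Q) + m*(I \ Q), hence m*(I \ Q) >= m(I) = 4/3. The reverse inequality m*(I \ Q) <= m*(I) = 4/3 is trivial since (I \ Q) is a subset of I. Therefore m*(I \ Q) = 4/3.

4/3


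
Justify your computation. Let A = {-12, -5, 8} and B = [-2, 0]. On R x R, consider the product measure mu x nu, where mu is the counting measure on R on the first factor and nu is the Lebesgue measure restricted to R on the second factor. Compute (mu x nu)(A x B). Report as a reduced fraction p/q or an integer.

For a measurable rectangle A x B, the product measure satisfies
  (mu x nu)(A x B) = mu(A) * nu(B).
  mu(A) = 3.
  nu(B) = 2.
  (mu x nu)(A x B) = 3 * 2 = 6.

6


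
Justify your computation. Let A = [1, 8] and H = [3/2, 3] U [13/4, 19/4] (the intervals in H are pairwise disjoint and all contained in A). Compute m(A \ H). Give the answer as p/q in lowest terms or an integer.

The ambient interval has length m(A) = 8 - 1 = 7.
Since the holes are disjoint and sit inside A, by finite additivity
  m(H) = sum_i (b_i - a_i), and m(A \ H) = m(A) - m(H).
Computing the hole measures:
  m(H_1) = 3 - 3/2 = 3/2.
  m(H_2) = 19/4 - 13/4 = 3/2.
Summed: m(H) = 3/2 + 3/2 = 3.
So m(A \ H) = 7 - 3 = 4.

4


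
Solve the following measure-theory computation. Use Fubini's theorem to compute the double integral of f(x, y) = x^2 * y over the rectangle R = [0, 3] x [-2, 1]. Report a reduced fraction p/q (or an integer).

f(x, y) is a tensor product of a function of x and a function of y, and both factors are bounded continuous (hence Lebesgue integrable) on the rectangle, so Fubini's theorem applies:
  integral_R f d(m x m) = (integral_a1^b1 x^2 dx) * (integral_a2^b2 y dy).
Inner integral in x: integral_{0}^{3} x^2 dx = (3^3 - 0^3)/3
  = 9.
Inner integral in y: integral_{-2}^{1} y dy = (1^2 - (-2)^2)/2
  = -3/2.
Product: (9) * (-3/2) = -27/2.

-27/2


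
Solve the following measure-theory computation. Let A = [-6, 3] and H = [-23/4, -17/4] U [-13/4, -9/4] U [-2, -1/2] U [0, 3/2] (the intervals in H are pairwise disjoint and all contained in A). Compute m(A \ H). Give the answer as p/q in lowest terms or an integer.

The ambient interval has length m(A) = 3 - (-6) = 9.
Since the holes are disjoint and sit inside A, by finite additivity
  m(H) = sum_i (b_i - a_i), and m(A \ H) = m(A) - m(H).
Computing the hole measures:
  m(H_1) = -17/4 - (-23/4) = 3/2.
  m(H_2) = -9/4 - (-13/4) = 1.
  m(H_3) = -1/2 - (-2) = 3/2.
  m(H_4) = 3/2 - 0 = 3/2.
Summed: m(H) = 3/2 + 1 + 3/2 + 3/2 = 11/2.
So m(A \ H) = 9 - 11/2 = 7/2.

7/2


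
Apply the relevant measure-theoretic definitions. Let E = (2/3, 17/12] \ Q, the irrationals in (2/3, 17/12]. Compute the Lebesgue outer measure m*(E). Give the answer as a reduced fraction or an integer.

The interval I = (2/3, 17/12] has m(I) = 17/12 - 2/3 = 3/4 (endpoints are measure-zero, so open/closed/half-open agree). Write I = (I cap Q) u (I \ Q). The rationals in I are countable, so m*(I cap Q) = 0 (cover each rational by intervals whose total length is arbitrarily small). By countable subadditivity m*(I) <= m*(I cap Q) + m*(I \ Q), hence m*(I \ Q) >= m(I) = 3/4. The reverse inequality m*(I \ Q) <= m*(I) = 3/4 is trivial since (I \ Q) is a subset of I. Therefore m*(I \ Q) = 3/4.

3/4


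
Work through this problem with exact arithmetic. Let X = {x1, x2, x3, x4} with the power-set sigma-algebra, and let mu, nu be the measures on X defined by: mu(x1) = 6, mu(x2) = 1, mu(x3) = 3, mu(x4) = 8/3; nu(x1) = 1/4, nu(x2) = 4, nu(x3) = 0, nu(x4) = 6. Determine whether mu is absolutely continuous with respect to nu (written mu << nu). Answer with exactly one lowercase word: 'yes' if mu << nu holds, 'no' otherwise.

mu << nu means: every nu-null measurable set is also mu-null; equivalently, for every atom x, if nu({x}) = 0 then mu({x}) = 0.
Checking each atom:
  x1: nu = 1/4 > 0 -> no constraint.
  x2: nu = 4 > 0 -> no constraint.
  x3: nu = 0, mu = 3 > 0 -> violates mu << nu.
  x4: nu = 6 > 0 -> no constraint.
The atom(s) x3 violate the condition (nu = 0 but mu > 0). Therefore mu is NOT absolutely continuous w.r.t. nu.

no


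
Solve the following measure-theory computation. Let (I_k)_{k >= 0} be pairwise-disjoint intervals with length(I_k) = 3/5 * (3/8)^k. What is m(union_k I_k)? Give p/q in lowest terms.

By countable additivity of the Lebesgue measure on pairwise disjoint measurable sets,
  m(union_{k >= 0} I_k) = sum_{k >= 0} m(I_k) = sum_{k >= 0} a * r^k,
  with a = 3/5 and r = 3/8.
Since 0 < r = 3/8 < 1, the geometric series converges:
  sum_{k >= 0} a * r^k = a / (1 - r).
  = 3/5 / (1 - 3/8)
  = 3/5 / (5/8)
  = 24/25.

24/25


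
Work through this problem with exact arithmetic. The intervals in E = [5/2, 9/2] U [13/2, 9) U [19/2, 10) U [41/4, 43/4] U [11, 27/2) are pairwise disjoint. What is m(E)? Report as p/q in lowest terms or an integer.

For pairwise disjoint intervals, m(union_i I_i) = sum_i m(I_i),
and m is invariant under swapping open/closed endpoints (single points have measure 0).
So m(E) = sum_i (b_i - a_i).
  I_1 has length 9/2 - 5/2 = 2.
  I_2 has length 9 - 13/2 = 5/2.
  I_3 has length 10 - 19/2 = 1/2.
  I_4 has length 43/4 - 41/4 = 1/2.
  I_5 has length 27/2 - 11 = 5/2.
Summing:
  m(E) = 2 + 5/2 + 1/2 + 1/2 + 5/2 = 8.

8


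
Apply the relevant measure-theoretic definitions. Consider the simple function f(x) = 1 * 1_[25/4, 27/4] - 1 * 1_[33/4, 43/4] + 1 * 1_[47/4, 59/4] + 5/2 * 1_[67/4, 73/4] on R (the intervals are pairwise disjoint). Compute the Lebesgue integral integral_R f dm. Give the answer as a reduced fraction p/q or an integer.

For a simple function f = sum_i c_i * 1_{A_i} with disjoint A_i,
  integral f dm = sum_i c_i * m(A_i).
Lengths of the A_i:
  m(A_1) = 27/4 - 25/4 = 1/2.
  m(A_2) = 43/4 - 33/4 = 5/2.
  m(A_3) = 59/4 - 47/4 = 3.
  m(A_4) = 73/4 - 67/4 = 3/2.
Contributions c_i * m(A_i):
  (1) * (1/2) = 1/2.
  (-1) * (5/2) = -5/2.
  (1) * (3) = 3.
  (5/2) * (3/2) = 15/4.
Total: 1/2 - 5/2 + 3 + 15/4 = 19/4.

19/4


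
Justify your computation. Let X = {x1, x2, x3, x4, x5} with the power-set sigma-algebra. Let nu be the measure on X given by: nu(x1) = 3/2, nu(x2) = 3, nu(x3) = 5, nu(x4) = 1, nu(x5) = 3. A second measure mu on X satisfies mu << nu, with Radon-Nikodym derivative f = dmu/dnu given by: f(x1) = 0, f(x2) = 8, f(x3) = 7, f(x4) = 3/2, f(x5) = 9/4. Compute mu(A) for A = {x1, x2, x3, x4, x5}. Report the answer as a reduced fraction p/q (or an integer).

By the defining property of the Radon-Nikodym derivative, for every measurable set A,
  mu(A) = integral_A f dnu.
Since nu is a discrete measure concentrated on the atoms of X, the integral over A reduces to the sum
  mu(A) = sum_{x in A} f(x) * nu({x}).
Computing each term:
  x1: f(x1) * nu(x1) = 0 * 3/2 = 0.
  x2: f(x2) * nu(x2) = 8 * 3 = 24.
  x3: f(x3) * nu(x3) = 7 * 5 = 35.
  x4: f(x4) * nu(x4) = 3/2 * 1 = 3/2.
  x5: f(x5) * nu(x5) = 9/4 * 3 = 27/4.
Summing: mu(A) = 0 + 24 + 35 + 3/2 + 27/4 = 269/4.

269/4


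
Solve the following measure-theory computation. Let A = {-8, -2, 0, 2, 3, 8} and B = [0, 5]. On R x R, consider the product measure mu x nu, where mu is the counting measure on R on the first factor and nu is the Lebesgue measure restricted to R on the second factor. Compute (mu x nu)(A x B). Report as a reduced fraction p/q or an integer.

For a measurable rectangle A x B, the product measure satisfies
  (mu x nu)(A x B) = mu(A) * nu(B).
  mu(A) = 6.
  nu(B) = 5.
  (mu x nu)(A x B) = 6 * 5 = 30.

30


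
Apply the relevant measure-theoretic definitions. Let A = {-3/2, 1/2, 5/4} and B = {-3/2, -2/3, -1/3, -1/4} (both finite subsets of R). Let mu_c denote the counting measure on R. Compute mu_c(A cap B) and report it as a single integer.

Counting measure on a finite set equals cardinality. mu_c(A cap B) = |A cap B| (elements appearing in both).
Enumerating the elements of A that also lie in B gives 1 element(s).
So mu_c(A cap B) = 1.

1


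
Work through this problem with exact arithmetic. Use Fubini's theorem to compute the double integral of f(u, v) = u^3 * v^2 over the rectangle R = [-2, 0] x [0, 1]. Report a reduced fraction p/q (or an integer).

f(u, v) is a tensor product of a function of u and a function of v, and both factors are bounded continuous (hence Lebesgue integrable) on the rectangle, so Fubini's theorem applies:
  integral_R f d(m x m) = (integral_a1^b1 u^3 du) * (integral_a2^b2 v^2 dv).
Inner integral in u: integral_{-2}^{0} u^3 du = (0^4 - (-2)^4)/4
  = -4.
Inner integral in v: integral_{0}^{1} v^2 dv = (1^3 - 0^3)/3
  = 1/3.
Product: (-4) * (1/3) = -4/3.

-4/3


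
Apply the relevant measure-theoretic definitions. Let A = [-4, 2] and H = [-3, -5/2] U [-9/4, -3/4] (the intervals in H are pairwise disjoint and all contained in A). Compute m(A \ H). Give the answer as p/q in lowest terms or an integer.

The ambient interval has length m(A) = 2 - (-4) = 6.
Since the holes are disjoint and sit inside A, by finite additivity
  m(H) = sum_i (b_i - a_i), and m(A \ H) = m(A) - m(H).
Computing the hole measures:
  m(H_1) = -5/2 - (-3) = 1/2.
  m(H_2) = -3/4 - (-9/4) = 3/2.
Summed: m(H) = 1/2 + 3/2 = 2.
So m(A \ H) = 6 - 2 = 4.

4


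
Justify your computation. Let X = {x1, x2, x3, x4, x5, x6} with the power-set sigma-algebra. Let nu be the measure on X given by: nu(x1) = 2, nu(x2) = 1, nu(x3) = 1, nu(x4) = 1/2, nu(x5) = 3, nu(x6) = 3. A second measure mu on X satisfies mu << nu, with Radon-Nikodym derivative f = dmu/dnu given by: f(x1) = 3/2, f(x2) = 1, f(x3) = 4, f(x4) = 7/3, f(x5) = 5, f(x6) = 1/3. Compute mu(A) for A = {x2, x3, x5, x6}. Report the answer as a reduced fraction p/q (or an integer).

By the defining property of the Radon-Nikodym derivative, for every measurable set A,
  mu(A) = integral_A f dnu.
Since nu is a discrete measure concentrated on the atoms of X, the integral over A reduces to the sum
  mu(A) = sum_{x in A} f(x) * nu({x}).
Computing each term:
  x2: f(x2) * nu(x2) = 1 * 1 = 1.
  x3: f(x3) * nu(x3) = 4 * 1 = 4.
  x5: f(x5) * nu(x5) = 5 * 3 = 15.
  x6: f(x6) * nu(x6) = 1/3 * 3 = 1.
Summing: mu(A) = 1 + 4 + 15 + 1 = 21.

21


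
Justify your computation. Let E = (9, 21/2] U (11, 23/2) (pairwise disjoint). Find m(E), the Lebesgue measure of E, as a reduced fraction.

For pairwise disjoint intervals, m(union_i I_i) = sum_i m(I_i),
and m is invariant under swapping open/closed endpoints (single points have measure 0).
So m(E) = sum_i (b_i - a_i).
  I_1 has length 21/2 - 9 = 3/2.
  I_2 has length 23/2 - 11 = 1/2.
Summing:
  m(E) = 3/2 + 1/2 = 2.

2


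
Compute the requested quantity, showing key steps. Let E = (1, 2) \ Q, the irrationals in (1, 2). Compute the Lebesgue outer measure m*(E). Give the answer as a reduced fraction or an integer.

The interval I = (1, 2) has m(I) = 2 - 1 = 1 (endpoints are measure-zero, so open/closed/half-open agree). Write I = (I cap Q) u (I \ Q). The rationals in I are countable, so m*(I cap Q) = 0 (cover each rational by intervals whose total length is arbitrarily small). By countable subadditivity m*(I) <= m*(I cap Q) + m*(I \ Q), hence m*(I \ Q) >= m(I) = 1. The reverse inequality m*(I \ Q) <= m*(I) = 1 is trivial since (I \ Q) is a subset of I. Therefore m*(I \ Q) = 1.

1


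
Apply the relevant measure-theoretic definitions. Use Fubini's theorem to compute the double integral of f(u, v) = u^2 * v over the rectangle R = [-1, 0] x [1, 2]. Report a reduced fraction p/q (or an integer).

f(u, v) is a tensor product of a function of u and a function of v, and both factors are bounded continuous (hence Lebesgue integrable) on the rectangle, so Fubini's theorem applies:
  integral_R f d(m x m) = (integral_a1^b1 u^2 du) * (integral_a2^b2 v dv).
Inner integral in u: integral_{-1}^{0} u^2 du = (0^3 - (-1)^3)/3
  = 1/3.
Inner integral in v: integral_{1}^{2} v dv = (2^2 - 1^2)/2
  = 3/2.
Product: (1/3) * (3/2) = 1/2.

1/2


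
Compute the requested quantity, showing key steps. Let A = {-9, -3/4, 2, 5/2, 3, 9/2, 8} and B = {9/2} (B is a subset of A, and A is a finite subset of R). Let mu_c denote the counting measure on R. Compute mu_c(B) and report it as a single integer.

Counting measure assigns mu_c(E) = |E| (number of elements) when E is finite.
B has 1 element(s), so mu_c(B) = 1.

1


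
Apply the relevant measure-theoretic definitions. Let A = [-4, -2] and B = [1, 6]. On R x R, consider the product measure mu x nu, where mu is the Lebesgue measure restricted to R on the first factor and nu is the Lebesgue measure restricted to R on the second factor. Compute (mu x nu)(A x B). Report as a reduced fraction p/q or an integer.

For a measurable rectangle A x B, the product measure satisfies
  (mu x nu)(A x B) = mu(A) * nu(B).
  mu(A) = 2.
  nu(B) = 5.
  (mu x nu)(A x B) = 2 * 5 = 10.

10


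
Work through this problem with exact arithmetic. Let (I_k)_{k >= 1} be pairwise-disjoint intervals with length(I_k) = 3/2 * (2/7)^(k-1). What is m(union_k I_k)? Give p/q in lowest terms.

By countable additivity of the Lebesgue measure on pairwise disjoint measurable sets,
  m(union_{k >= 1} I_k) = sum_{k >= 1} m(I_k) = sum_{k >= 1} a * r^(k-1),
  with a = 3/2 and r = 2/7.
Since 0 < r = 2/7 < 1, the geometric series converges:
  sum_{k >= 1} a * r^(k-1) = a / (1 - r).
  = 3/2 / (1 - 2/7)
  = 3/2 / (5/7)
  = 21/10.

21/10


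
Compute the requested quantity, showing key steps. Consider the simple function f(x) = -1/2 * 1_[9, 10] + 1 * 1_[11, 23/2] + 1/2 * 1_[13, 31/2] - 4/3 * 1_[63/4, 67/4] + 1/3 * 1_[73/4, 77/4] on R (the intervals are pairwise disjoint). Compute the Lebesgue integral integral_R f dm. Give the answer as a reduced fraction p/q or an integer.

For a simple function f = sum_i c_i * 1_{A_i} with disjoint A_i,
  integral f dm = sum_i c_i * m(A_i).
Lengths of the A_i:
  m(A_1) = 10 - 9 = 1.
  m(A_2) = 23/2 - 11 = 1/2.
  m(A_3) = 31/2 - 13 = 5/2.
  m(A_4) = 67/4 - 63/4 = 1.
  m(A_5) = 77/4 - 73/4 = 1.
Contributions c_i * m(A_i):
  (-1/2) * (1) = -1/2.
  (1) * (1/2) = 1/2.
  (1/2) * (5/2) = 5/4.
  (-4/3) * (1) = -4/3.
  (1/3) * (1) = 1/3.
Total: -1/2 + 1/2 + 5/4 - 4/3 + 1/3 = 1/4.

1/4


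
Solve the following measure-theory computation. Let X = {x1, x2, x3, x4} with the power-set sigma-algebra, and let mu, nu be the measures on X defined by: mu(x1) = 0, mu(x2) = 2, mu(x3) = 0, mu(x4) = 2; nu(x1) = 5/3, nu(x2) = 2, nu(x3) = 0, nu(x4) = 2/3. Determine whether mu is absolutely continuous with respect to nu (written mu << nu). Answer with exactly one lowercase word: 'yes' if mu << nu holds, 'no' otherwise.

mu << nu means: every nu-null measurable set is also mu-null; equivalently, for every atom x, if nu({x}) = 0 then mu({x}) = 0.
Checking each atom:
  x1: nu = 5/3 > 0 -> no constraint.
  x2: nu = 2 > 0 -> no constraint.
  x3: nu = 0, mu = 0 -> consistent with mu << nu.
  x4: nu = 2/3 > 0 -> no constraint.
No atom violates the condition. Therefore mu << nu.

yes


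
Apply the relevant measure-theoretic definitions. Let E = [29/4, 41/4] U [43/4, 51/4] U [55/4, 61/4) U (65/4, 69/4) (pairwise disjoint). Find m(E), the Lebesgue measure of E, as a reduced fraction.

For pairwise disjoint intervals, m(union_i I_i) = sum_i m(I_i),
and m is invariant under swapping open/closed endpoints (single points have measure 0).
So m(E) = sum_i (b_i - a_i).
  I_1 has length 41/4 - 29/4 = 3.
  I_2 has length 51/4 - 43/4 = 2.
  I_3 has length 61/4 - 55/4 = 3/2.
  I_4 has length 69/4 - 65/4 = 1.
Summing:
  m(E) = 3 + 2 + 3/2 + 1 = 15/2.

15/2


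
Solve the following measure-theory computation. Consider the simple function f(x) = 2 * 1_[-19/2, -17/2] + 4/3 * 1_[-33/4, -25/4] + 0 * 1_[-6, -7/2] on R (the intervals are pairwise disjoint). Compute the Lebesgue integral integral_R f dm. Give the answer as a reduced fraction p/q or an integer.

For a simple function f = sum_i c_i * 1_{A_i} with disjoint A_i,
  integral f dm = sum_i c_i * m(A_i).
Lengths of the A_i:
  m(A_1) = -17/2 - (-19/2) = 1.
  m(A_2) = -25/4 - (-33/4) = 2.
  m(A_3) = -7/2 - (-6) = 5/2.
Contributions c_i * m(A_i):
  (2) * (1) = 2.
  (4/3) * (2) = 8/3.
  (0) * (5/2) = 0.
Total: 2 + 8/3 + 0 = 14/3.

14/3


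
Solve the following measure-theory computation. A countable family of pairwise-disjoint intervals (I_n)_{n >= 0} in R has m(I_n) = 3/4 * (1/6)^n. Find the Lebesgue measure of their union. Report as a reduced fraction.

By countable additivity of the Lebesgue measure on pairwise disjoint measurable sets,
  m(union_{n >= 0} I_n) = sum_{n >= 0} m(I_n) = sum_{n >= 0} a * r^n,
  with a = 3/4 and r = 1/6.
Since 0 < r = 1/6 < 1, the geometric series converges:
  sum_{n >= 0} a * r^n = a / (1 - r).
  = 3/4 / (1 - 1/6)
  = 3/4 / (5/6)
  = 9/10.

9/10


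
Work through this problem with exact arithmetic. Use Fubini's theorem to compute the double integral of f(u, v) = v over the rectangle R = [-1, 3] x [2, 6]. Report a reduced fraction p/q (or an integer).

f(u, v) is a tensor product of a function of u and a function of v, and both factors are bounded continuous (hence Lebesgue integrable) on the rectangle, so Fubini's theorem applies:
  integral_R f d(m x m) = (integral_a1^b1 1 du) * (integral_a2^b2 v dv).
Inner integral in u: integral_{-1}^{3} 1 du = (3^1 - (-1)^1)/1
  = 4.
Inner integral in v: integral_{2}^{6} v dv = (6^2 - 2^2)/2
  = 16.
Product: (4) * (16) = 64.

64


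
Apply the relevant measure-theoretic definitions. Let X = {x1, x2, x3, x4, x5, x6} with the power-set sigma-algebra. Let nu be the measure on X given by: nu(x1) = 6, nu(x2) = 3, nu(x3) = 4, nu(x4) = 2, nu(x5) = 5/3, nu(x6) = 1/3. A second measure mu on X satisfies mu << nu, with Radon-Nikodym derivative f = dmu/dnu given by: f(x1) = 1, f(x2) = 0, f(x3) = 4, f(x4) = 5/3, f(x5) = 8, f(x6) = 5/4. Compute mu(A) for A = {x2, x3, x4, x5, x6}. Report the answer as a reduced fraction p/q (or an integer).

By the defining property of the Radon-Nikodym derivative, for every measurable set A,
  mu(A) = integral_A f dnu.
Since nu is a discrete measure concentrated on the atoms of X, the integral over A reduces to the sum
  mu(A) = sum_{x in A} f(x) * nu({x}).
Computing each term:
  x2: f(x2) * nu(x2) = 0 * 3 = 0.
  x3: f(x3) * nu(x3) = 4 * 4 = 16.
  x4: f(x4) * nu(x4) = 5/3 * 2 = 10/3.
  x5: f(x5) * nu(x5) = 8 * 5/3 = 40/3.
  x6: f(x6) * nu(x6) = 5/4 * 1/3 = 5/12.
Summing: mu(A) = 0 + 16 + 10/3 + 40/3 + 5/12 = 397/12.

397/12


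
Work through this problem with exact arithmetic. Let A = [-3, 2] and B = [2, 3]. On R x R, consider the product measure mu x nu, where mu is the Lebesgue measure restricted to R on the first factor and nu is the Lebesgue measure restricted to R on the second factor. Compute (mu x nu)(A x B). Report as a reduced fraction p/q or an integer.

For a measurable rectangle A x B, the product measure satisfies
  (mu x nu)(A x B) = mu(A) * nu(B).
  mu(A) = 5.
  nu(B) = 1.
  (mu x nu)(A x B) = 5 * 1 = 5.

5


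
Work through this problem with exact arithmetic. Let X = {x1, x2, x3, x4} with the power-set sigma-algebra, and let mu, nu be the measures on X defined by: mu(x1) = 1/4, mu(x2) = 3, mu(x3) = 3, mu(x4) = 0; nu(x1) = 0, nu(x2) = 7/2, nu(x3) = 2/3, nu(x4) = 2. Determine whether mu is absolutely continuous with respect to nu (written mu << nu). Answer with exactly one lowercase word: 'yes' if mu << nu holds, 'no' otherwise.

mu << nu means: every nu-null measurable set is also mu-null; equivalently, for every atom x, if nu({x}) = 0 then mu({x}) = 0.
Checking each atom:
  x1: nu = 0, mu = 1/4 > 0 -> violates mu << nu.
  x2: nu = 7/2 > 0 -> no constraint.
  x3: nu = 2/3 > 0 -> no constraint.
  x4: nu = 2 > 0 -> no constraint.
The atom(s) x1 violate the condition (nu = 0 but mu > 0). Therefore mu is NOT absolutely continuous w.r.t. nu.

no


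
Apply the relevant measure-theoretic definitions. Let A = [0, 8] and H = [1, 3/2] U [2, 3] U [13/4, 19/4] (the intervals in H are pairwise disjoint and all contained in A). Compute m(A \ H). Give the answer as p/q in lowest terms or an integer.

The ambient interval has length m(A) = 8 - 0 = 8.
Since the holes are disjoint and sit inside A, by finite additivity
  m(H) = sum_i (b_i - a_i), and m(A \ H) = m(A) - m(H).
Computing the hole measures:
  m(H_1) = 3/2 - 1 = 1/2.
  m(H_2) = 3 - 2 = 1.
  m(H_3) = 19/4 - 13/4 = 3/2.
Summed: m(H) = 1/2 + 1 + 3/2 = 3.
So m(A \ H) = 8 - 3 = 5.

5


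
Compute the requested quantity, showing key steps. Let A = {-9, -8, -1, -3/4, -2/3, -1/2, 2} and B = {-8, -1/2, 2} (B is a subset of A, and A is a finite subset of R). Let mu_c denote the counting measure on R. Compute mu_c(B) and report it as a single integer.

Counting measure assigns mu_c(E) = |E| (number of elements) when E is finite.
B has 3 element(s), so mu_c(B) = 3.

3


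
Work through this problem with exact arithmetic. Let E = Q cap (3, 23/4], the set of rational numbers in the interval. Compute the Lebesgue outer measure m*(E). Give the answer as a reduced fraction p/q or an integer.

E = Q cap (3, 23/4] is a subset of Q, which is countable. Enumerate Q = {q_1, q_2, ...}; for any eps > 0, cover q_k by the open interval (q_k - eps/2^(k+1), q_k + eps/2^(k+1)), of length eps/2^k. The total cover length is sum_{k>=1} eps/2^k = eps. Hence m*(E) <= m*(Q) <= eps for every eps > 0, and since outer measure is non-negative, m*(E) = 0.

0


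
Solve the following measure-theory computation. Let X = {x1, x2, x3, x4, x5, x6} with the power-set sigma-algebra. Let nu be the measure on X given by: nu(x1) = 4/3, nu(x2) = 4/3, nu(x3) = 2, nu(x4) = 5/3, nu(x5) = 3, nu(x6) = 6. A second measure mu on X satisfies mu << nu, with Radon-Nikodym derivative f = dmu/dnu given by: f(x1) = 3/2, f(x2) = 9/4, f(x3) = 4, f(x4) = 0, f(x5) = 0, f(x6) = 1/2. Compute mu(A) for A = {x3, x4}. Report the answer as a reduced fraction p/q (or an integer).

By the defining property of the Radon-Nikodym derivative, for every measurable set A,
  mu(A) = integral_A f dnu.
Since nu is a discrete measure concentrated on the atoms of X, the integral over A reduces to the sum
  mu(A) = sum_{x in A} f(x) * nu({x}).
Computing each term:
  x3: f(x3) * nu(x3) = 4 * 2 = 8.
  x4: f(x4) * nu(x4) = 0 * 5/3 = 0.
Summing: mu(A) = 8 + 0 = 8.

8


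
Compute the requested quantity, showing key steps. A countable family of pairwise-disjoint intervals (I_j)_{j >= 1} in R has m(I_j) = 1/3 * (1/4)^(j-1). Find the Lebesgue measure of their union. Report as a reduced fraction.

By countable additivity of the Lebesgue measure on pairwise disjoint measurable sets,
  m(union_{j >= 1} I_j) = sum_{j >= 1} m(I_j) = sum_{j >= 1} a * r^(j-1),
  with a = 1/3 and r = 1/4.
Since 0 < r = 1/4 < 1, the geometric series converges:
  sum_{j >= 1} a * r^(j-1) = a / (1 - r).
  = 1/3 / (1 - 1/4)
  = 1/3 / (3/4)
  = 4/9.

4/9


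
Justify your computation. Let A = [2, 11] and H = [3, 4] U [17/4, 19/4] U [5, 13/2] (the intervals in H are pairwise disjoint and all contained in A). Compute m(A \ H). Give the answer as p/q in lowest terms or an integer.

The ambient interval has length m(A) = 11 - 2 = 9.
Since the holes are disjoint and sit inside A, by finite additivity
  m(H) = sum_i (b_i - a_i), and m(A \ H) = m(A) - m(H).
Computing the hole measures:
  m(H_1) = 4 - 3 = 1.
  m(H_2) = 19/4 - 17/4 = 1/2.
  m(H_3) = 13/2 - 5 = 3/2.
Summed: m(H) = 1 + 1/2 + 3/2 = 3.
So m(A \ H) = 9 - 3 = 6.

6


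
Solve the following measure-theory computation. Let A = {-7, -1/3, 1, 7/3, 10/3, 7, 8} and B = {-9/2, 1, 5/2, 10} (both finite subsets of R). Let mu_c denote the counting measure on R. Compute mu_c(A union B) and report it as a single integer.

Counting measure on a finite set equals cardinality. By inclusion-exclusion, |A union B| = |A| + |B| - |A cap B|.
|A| = 7, |B| = 4, |A cap B| = 1.
So mu_c(A union B) = 7 + 4 - 1 = 10.

10


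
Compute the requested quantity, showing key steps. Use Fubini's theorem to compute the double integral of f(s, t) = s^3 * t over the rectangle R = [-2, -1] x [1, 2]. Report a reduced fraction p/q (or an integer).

f(s, t) is a tensor product of a function of s and a function of t, and both factors are bounded continuous (hence Lebesgue integrable) on the rectangle, so Fubini's theorem applies:
  integral_R f d(m x m) = (integral_a1^b1 s^3 ds) * (integral_a2^b2 t dt).
Inner integral in s: integral_{-2}^{-1} s^3 ds = ((-1)^4 - (-2)^4)/4
  = -15/4.
Inner integral in t: integral_{1}^{2} t dt = (2^2 - 1^2)/2
  = 3/2.
Product: (-15/4) * (3/2) = -45/8.

-45/8


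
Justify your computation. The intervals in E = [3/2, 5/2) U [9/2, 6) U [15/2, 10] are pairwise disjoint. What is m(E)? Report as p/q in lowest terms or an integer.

For pairwise disjoint intervals, m(union_i I_i) = sum_i m(I_i),
and m is invariant under swapping open/closed endpoints (single points have measure 0).
So m(E) = sum_i (b_i - a_i).
  I_1 has length 5/2 - 3/2 = 1.
  I_2 has length 6 - 9/2 = 3/2.
  I_3 has length 10 - 15/2 = 5/2.
Summing:
  m(E) = 1 + 3/2 + 5/2 = 5.

5


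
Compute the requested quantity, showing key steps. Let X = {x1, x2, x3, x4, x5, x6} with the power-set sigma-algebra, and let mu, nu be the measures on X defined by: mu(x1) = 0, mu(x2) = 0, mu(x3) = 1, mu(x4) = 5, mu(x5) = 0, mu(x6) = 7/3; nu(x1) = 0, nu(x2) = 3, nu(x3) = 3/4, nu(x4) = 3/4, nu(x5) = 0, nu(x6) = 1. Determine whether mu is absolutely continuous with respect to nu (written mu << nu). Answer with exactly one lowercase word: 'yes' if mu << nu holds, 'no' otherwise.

mu << nu means: every nu-null measurable set is also mu-null; equivalently, for every atom x, if nu({x}) = 0 then mu({x}) = 0.
Checking each atom:
  x1: nu = 0, mu = 0 -> consistent with mu << nu.
  x2: nu = 3 > 0 -> no constraint.
  x3: nu = 3/4 > 0 -> no constraint.
  x4: nu = 3/4 > 0 -> no constraint.
  x5: nu = 0, mu = 0 -> consistent with mu << nu.
  x6: nu = 1 > 0 -> no constraint.
No atom violates the condition. Therefore mu << nu.

yes


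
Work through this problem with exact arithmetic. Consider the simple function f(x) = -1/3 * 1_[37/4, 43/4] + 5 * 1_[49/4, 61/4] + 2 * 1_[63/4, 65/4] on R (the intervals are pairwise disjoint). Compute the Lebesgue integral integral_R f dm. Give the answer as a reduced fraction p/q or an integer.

For a simple function f = sum_i c_i * 1_{A_i} with disjoint A_i,
  integral f dm = sum_i c_i * m(A_i).
Lengths of the A_i:
  m(A_1) = 43/4 - 37/4 = 3/2.
  m(A_2) = 61/4 - 49/4 = 3.
  m(A_3) = 65/4 - 63/4 = 1/2.
Contributions c_i * m(A_i):
  (-1/3) * (3/2) = -1/2.
  (5) * (3) = 15.
  (2) * (1/2) = 1.
Total: -1/2 + 15 + 1 = 31/2.

31/2


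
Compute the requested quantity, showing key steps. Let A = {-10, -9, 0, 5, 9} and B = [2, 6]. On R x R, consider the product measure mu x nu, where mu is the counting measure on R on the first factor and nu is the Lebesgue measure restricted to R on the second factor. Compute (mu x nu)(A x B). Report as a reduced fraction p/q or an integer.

For a measurable rectangle A x B, the product measure satisfies
  (mu x nu)(A x B) = mu(A) * nu(B).
  mu(A) = 5.
  nu(B) = 4.
  (mu x nu)(A x B) = 5 * 4 = 20.

20


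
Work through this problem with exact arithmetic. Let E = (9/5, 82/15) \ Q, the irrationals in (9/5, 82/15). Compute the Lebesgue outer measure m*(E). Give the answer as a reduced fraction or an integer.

The interval I = (9/5, 82/15) has m(I) = 82/15 - 9/5 = 11/3 (endpoints are measure-zero, so open/closed/half-open agree). Write I = (I cap Q) u (I \ Q). The rationals in I are countable, so m*(I cap Q) = 0 (cover each rational by intervals whose total length is arbitrarily small). By countable subadditivity m*(I) <= m*(I cap Q) + m*(I \ Q), hence m*(I \ Q) >= m(I) = 11/3. The reverse inequality m*(I \ Q) <= m*(I) = 11/3 is trivial since (I \ Q) is a subset of I. Therefore m*(I \ Q) = 11/3.

11/3


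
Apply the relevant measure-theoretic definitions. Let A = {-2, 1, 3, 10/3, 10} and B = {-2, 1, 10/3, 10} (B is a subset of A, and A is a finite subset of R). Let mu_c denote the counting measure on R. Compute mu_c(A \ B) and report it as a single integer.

Counting measure assigns mu_c(E) = |E| (number of elements) when E is finite. For B subset A, A \ B is the set of elements of A not in B, so |A \ B| = |A| - |B|.
|A| = 5, |B| = 4, so mu_c(A \ B) = 5 - 4 = 1.

1


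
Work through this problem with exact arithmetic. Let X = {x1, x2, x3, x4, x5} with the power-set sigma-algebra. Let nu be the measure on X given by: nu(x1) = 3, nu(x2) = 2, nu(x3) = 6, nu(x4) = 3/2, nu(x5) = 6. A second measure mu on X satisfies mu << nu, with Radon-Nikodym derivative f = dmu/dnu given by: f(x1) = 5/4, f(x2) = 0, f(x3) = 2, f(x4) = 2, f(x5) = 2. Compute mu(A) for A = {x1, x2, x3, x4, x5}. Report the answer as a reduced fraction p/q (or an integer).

By the defining property of the Radon-Nikodym derivative, for every measurable set A,
  mu(A) = integral_A f dnu.
Since nu is a discrete measure concentrated on the atoms of X, the integral over A reduces to the sum
  mu(A) = sum_{x in A} f(x) * nu({x}).
Computing each term:
  x1: f(x1) * nu(x1) = 5/4 * 3 = 15/4.
  x2: f(x2) * nu(x2) = 0 * 2 = 0.
  x3: f(x3) * nu(x3) = 2 * 6 = 12.
  x4: f(x4) * nu(x4) = 2 * 3/2 = 3.
  x5: f(x5) * nu(x5) = 2 * 6 = 12.
Summing: mu(A) = 15/4 + 0 + 12 + 3 + 12 = 123/4.

123/4


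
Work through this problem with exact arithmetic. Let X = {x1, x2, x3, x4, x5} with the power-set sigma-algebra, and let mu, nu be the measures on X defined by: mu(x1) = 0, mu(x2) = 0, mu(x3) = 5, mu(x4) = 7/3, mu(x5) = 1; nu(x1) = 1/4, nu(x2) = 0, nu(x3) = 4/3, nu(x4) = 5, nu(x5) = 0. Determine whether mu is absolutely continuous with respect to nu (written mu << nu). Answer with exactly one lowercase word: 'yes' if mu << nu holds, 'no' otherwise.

mu << nu means: every nu-null measurable set is also mu-null; equivalently, for every atom x, if nu({x}) = 0 then mu({x}) = 0.
Checking each atom:
  x1: nu = 1/4 > 0 -> no constraint.
  x2: nu = 0, mu = 0 -> consistent with mu << nu.
  x3: nu = 4/3 > 0 -> no constraint.
  x4: nu = 5 > 0 -> no constraint.
  x5: nu = 0, mu = 1 > 0 -> violates mu << nu.
The atom(s) x5 violate the condition (nu = 0 but mu > 0). Therefore mu is NOT absolutely continuous w.r.t. nu.

no


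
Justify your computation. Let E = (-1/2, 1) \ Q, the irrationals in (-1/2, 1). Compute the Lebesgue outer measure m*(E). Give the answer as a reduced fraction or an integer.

The interval I = (-1/2, 1) has m(I) = 1 - (-1/2) = 3/2 (endpoints are measure-zero, so open/closed/half-open agree). Write I = (I cap Q) u (I \ Q). The rationals in I are countable, so m*(I cap Q) = 0 (cover each rational by intervals whose total length is arbitrarily small). By countable subadditivity m*(I) <= m*(I cap Q) + m*(I \ Q), hence m*(I \ Q) >= m(I) = 3/2. The reverse inequality m*(I \ Q) <= m*(I) = 3/2 is trivial since (I \ Q) is a subset of I. Therefore m*(I \ Q) = 3/2.

3/2


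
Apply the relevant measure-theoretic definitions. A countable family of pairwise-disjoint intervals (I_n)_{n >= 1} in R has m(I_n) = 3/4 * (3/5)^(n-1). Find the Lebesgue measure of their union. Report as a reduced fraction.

By countable additivity of the Lebesgue measure on pairwise disjoint measurable sets,
  m(union_{n >= 1} I_n) = sum_{n >= 1} m(I_n) = sum_{n >= 1} a * r^(n-1),
  with a = 3/4 and r = 3/5.
Since 0 < r = 3/5 < 1, the geometric series converges:
  sum_{n >= 1} a * r^(n-1) = a / (1 - r).
  = 3/4 / (1 - 3/5)
  = 3/4 / (2/5)
  = 15/8.

15/8
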